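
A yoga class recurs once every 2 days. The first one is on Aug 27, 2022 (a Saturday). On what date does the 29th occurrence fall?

Oct 22, 2022

The 29th occurrence is 28 intervals after the first: 28 × 2 = 56 days after Aug 27, 2022.
Aug has 31 days — 4 days to the end of Aug leaves 52.
Sep has 30 days (22 left).
22 days into Oct → Oct 22, 2022.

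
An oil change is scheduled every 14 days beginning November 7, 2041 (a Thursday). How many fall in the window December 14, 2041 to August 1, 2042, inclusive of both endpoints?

Occurrences land 14·i days after November 7, 2041 for i = 0, 1, 2, …
December 14, 2041 is 37 days after the start; 37 ÷ 14 = 2 remainder 9; since the remainder is 9, round up to i = 3. First occurrence in the window: #4 on December 19, 2041 (3×14 = 42 days in).
August 1, 2042 is 267 days after the start; 267 ÷ 14 = 19 remainder 1. Last occurrence in the window: #20 on July 31, 2042.
Occurrences #4 through #20: 17 in total.

17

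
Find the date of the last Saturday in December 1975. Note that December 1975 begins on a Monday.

1975-12-27

December 1975 begins on a Monday, so the first Saturday is December 6 (5 days later).
December 1975 has 31 days. Adding weeks: 6, 13, 20, 27 — the last one ≤ 31 is the 27th.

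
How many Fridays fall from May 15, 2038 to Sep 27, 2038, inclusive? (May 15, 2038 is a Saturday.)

19

May 15, 2038 is a Saturday; the first Friday on or after it is May 21, 2038 (6 days later).
From May 21, 2038 to Sep 27, 2038: 10 + 30 + 31 + 31 + 27 = 129 days (rest of May, Jun, Jul, Aug, Sep).
129 ÷ 7 = 18 full weeks with remainder 3, so 18 more Fridays after the first → 19.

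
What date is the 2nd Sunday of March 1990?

March 1990 begins on a Thursday, so the first Sunday is March 4 (3 days later).
The 2nd Sunday is 1 weeks later: 4 + 7 = 11.

11 March 1990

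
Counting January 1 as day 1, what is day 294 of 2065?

Oct 21, 2065

Jan has 31 days (294 − 31 = 263 remain).
Feb has 28 days (263 − 28 = 235 remain).
Mar has 31 days (235 − 31 = 204 remain).
Apr has 30 days (204 − 30 = 174 remain).
May has 31 days (174 − 31 = 143 remain).
Jun has 30 days (143 − 30 = 113 remain).
Jul has 31 days (113 − 31 = 82 remain).
Aug has 31 days (82 − 31 = 51 remain).
Sep has 30 days (51 − 30 = 21 remain).
21 into Oct → Oct 21.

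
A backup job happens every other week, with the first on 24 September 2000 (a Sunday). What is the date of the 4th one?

5 November 2000

The 4th occurrence is 3 intervals after the first: 3 × 14 = 42 days after 24 September 2000.
September has 30 days — 6 days to the end of September leaves 36.
October has 31 days (5 left).
5 days into November → 5 November 2000.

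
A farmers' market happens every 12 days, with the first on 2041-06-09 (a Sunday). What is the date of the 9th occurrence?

The 9th occurrence is 8 intervals after the first: 8 × 12 = 96 days after 2041-06-09.
June has 30 days — 21 days to the end of June leaves 75.
July has 31 days (44 left).
August has 31 days (13 left).
13 days into September → 2041-09-13.

2041-09-13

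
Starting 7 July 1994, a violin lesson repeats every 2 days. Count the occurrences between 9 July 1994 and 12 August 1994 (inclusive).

Occurrences land 2·i days after 7 July 1994 for i = 0, 1, 2, …
9 July 1994 is 2 days after the start; 2 ÷ 2 = 1 remainder 0. First occurrence in the window: #2 on 9 July 1994 (1×2 = 2 days in).
12 August 1994 is 36 days after the start; 36 ÷ 2 = 18 remainder 0. Last occurrence in the window: #19 on 12 August 1994.
Occurrences #2 through #19: 18 in total.

18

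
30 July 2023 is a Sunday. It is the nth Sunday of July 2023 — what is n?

Day 30 falls in week ⌈30/7⌉ of the month.
Days 1–7 hold the 1st Sunday, 8–14 the 2nd, 15–21 the 3rd, 22–28 the 4th, 29–31 the 5th.
30 is in the range for the 5th.

5th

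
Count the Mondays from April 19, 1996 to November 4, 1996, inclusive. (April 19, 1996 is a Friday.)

29

April 19, 1996 is a Friday; the first Monday on or after it is April 22, 1996 (3 days later).
From April 22, 1996 to November 4, 1996: 8 + 31 + 30 + 31 + 31 + 30 + 31 + 4 = 196 days (rest of April, May, June, July, August, September, October, November).
196 ÷ 7 = 28 full weeks with remainder 0, so 28 more Mondays after the first → 29.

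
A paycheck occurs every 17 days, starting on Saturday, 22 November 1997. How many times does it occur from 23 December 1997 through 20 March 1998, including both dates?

5

Occurrences land 17·i days after 22 November 1997 for i = 0, 1, 2, …
23 December 1997 is 31 days after the start; 31 ÷ 17 = 1 remainder 14; since the remainder is 14, round up to i = 2. First occurrence in the window: #3 on 26 December 1997 (2×17 = 34 days in).
20 March 1998 is 118 days after the start; 118 ÷ 17 = 6 remainder 16. Last occurrence in the window: #7 on 4 March 1998.
Occurrences #3 through #7: 5 in total.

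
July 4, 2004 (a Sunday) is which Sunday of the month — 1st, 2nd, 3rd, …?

Day 4 falls in week ⌈4/7⌉ of the month.
Days 1–7 hold the 1st Sunday, 8–14 the 2nd, 15–21 the 3rd, 22–28 the 4th, 29–31 the 5th.
4 is in the range for the 1st.

1st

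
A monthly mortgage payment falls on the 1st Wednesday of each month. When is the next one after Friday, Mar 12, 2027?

Mar 2027 starts on a Monday, so its 1st Wednesday is Mar 3, 2027 (2 days in).
That is not after Mar 12, 2027, so look at Apr 2027.
Apr 2027 starts on a Thursday, so its 1st Wednesday is Apr 7, 2027 (6 days in).

Apr 7, 2027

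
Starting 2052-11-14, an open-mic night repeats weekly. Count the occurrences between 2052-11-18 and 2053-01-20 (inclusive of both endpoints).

Occurrences land 7·i days after 2052-11-14 for i = 0, 1, 2, …
2052-11-18 is 4 days after the start; 4 ÷ 7 = 0 remainder 4; since the remainder is 4, round up to i = 1. First occurrence in the window: #2 on 2052-11-21 (1×7 = 7 days in).
2053-01-20 is 67 days after the start; 67 ÷ 7 = 9 remainder 4. Last occurrence in the window: #10 on 2053-01-16.
Occurrences #2 through #10: 9 in total.

9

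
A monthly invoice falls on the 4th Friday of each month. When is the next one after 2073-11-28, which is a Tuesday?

November 2073 starts on a Wednesday; its first Friday is the 3rd, so the 4th Friday is the 24th — 2073-11-24.
That is not after 2073-11-28, so look at December 2073.
December 2073 starts on a Friday; its first Friday is the 1st, so the 4th Friday is the 22nd — 2073-12-22.

2073-12-22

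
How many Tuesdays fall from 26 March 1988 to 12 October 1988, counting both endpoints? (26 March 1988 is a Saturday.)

29

26 March 1988 is a Saturday; the first Tuesday on or after it is 29 March 1988 (3 days later).
From 29 March 1988 to 12 October 1988: 2 + 30 + 31 + 30 + 31 + 31 + 30 + 12 = 197 days (rest of March, April, May, June, July, August, September, October).
197 ÷ 7 = 28 full weeks with remainder 1, so 28 more Tuesdays after the first → 29.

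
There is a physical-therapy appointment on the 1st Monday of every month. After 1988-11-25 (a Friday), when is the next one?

1988-12-05

November 1988 starts on a Tuesday, so its 1st Monday is 1988-11-07 (6 days in).
That is not after 1988-11-25, so look at December 1988.
December 1988 starts on a Thursday, so its 1st Monday is 1988-12-05 (4 days in).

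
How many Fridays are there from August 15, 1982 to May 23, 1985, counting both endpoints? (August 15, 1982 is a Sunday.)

August 15, 1982 is a Sunday; the first Friday on or after it is August 20, 1982 (5 days later).
From August 20, 1982 to May 23, 1985: 133 + 365 + 366 + 143 = 1007 days (rest of 1982, 1983, 1984, to May 23, 1985 in 1985).
1007 ÷ 7 = 143 full weeks with remainder 6, so 143 more Fridays after the first → 144.

144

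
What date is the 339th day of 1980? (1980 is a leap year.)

January has 31 days (339 − 31 = 308 remain).
February has 29 days (308 − 29 = 279 remain).
March has 31 days (279 − 31 = 248 remain).
April has 30 days (248 − 30 = 218 remain).
May has 31 days (218 − 31 = 187 remain).
June has 30 days (187 − 30 = 157 remain).
July has 31 days (157 − 31 = 126 remain).
August has 31 days (126 − 31 = 95 remain).
September has 30 days (95 − 30 = 65 remain).
October has 31 days (65 − 31 = 34 remain).
November has 30 days (34 − 30 = 4 remain).
4 into December → December 4.

1980-12-04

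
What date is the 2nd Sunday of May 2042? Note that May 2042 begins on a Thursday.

May 2042 begins on a Thursday, so the first Sunday is May 4 (3 days later).
The 2nd Sunday is 1 weeks later: 4 + 7 = 11.

May 11, 2042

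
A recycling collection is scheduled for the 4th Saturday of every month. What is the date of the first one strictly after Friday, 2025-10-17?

2025-10-25

October 2025 starts on a Wednesday; its first Saturday is the 4th, so the 4th Saturday is the 25th — 2025-10-25.
2025-10-25 is after 2025-10-17, so that is the next one.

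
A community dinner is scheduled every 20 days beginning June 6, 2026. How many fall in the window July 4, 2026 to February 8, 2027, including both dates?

11

Occurrences land 20·i days after June 6, 2026 for i = 0, 1, 2, …
July 4, 2026 is 28 days after the start; 28 ÷ 20 = 1 remainder 8; since the remainder is 8, round up to i = 2. First occurrence in the window: #3 on July 16, 2026 (2×20 = 40 days in).
February 8, 2027 is 247 days after the start; 247 ÷ 20 = 12 remainder 7. Last occurrence in the window: #13 on February 1, 2027.
Occurrences #3 through #13: 11 in total.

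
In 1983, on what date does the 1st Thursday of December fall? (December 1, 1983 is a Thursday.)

December 1983 begins on a Thursday, so the first Thursday is December 1.

1 December 1983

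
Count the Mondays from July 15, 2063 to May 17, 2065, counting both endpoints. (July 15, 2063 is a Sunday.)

July 15, 2063 is a Sunday; the first Monday on or after it is July 16, 2063 (1 day later).
From July 16, 2063 to May 17, 2065: 168 + 366 + 137 = 671 days (rest of 2063, 2064, to May 17, 2065 in 2065).
671 ÷ 7 = 95 full weeks with remainder 6, so 95 more Mondays after the first → 96.

96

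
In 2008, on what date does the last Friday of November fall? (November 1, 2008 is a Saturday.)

November 2008 begins on a Saturday, so the first Friday is November 7 (6 days later).
November 2008 has 30 days. Adding weeks: 7, 14, 21, 28 — the last one ≤ 30 is the 28th.

28 November 2008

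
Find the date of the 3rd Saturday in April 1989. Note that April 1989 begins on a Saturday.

1989-04-15

April 1989 begins on a Saturday, so the first Saturday is April 1.
The 3rd Saturday is 2 weeks later: 1 + 14 = 15.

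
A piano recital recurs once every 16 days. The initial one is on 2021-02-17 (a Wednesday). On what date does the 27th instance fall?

The 27th occurrence is 26 intervals after the first: 26 × 16 = 416 days after 2021-02-17.
February has 28 days — 11 days to the end of February leaves 405.
From end of February to end of 2021 is 306 days (99 left).
January has 31 days (68 left).
February has 28 days (40 left).
March has 31 days (9 left).
9 days into April → 2022-04-09.

2022-04-09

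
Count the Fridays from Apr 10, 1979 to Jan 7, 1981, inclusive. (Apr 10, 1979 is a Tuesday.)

Apr 10, 1979 is a Tuesday; the first Friday on or after it is Apr 13, 1979 (3 days later).
From Apr 13, 1979 to Jan 7, 1981: 262 + 366 + 7 = 635 days (rest of 1979, 1980, to Jan 7, 1981 in 1981).
635 ÷ 7 = 90 full weeks with remainder 5, so 90 more Fridays after the first → 91.

91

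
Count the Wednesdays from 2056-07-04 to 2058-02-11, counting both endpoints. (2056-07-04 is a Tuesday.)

2056-07-04 is a Tuesday; the first Wednesday on or after it is 2056-07-05 (1 day later).
From 2056-07-05 to 2058-02-11: 179 + 365 + 42 = 586 days (rest of 2056, 2057, to 2058-02-11 in 2058).
586 ÷ 7 = 83 full weeks with remainder 5, so 83 more Wednesdays after the first → 84.

84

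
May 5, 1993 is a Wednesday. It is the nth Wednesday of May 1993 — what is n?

1st

Day 5 falls in week ⌈5/7⌉ of the month.
Days 1–7 hold the 1st Wednesday, 8–14 the 2nd, 15–21 the 3rd, 22–28 the 4th, 29–31 the 5th.
5 is in the range for the 1st.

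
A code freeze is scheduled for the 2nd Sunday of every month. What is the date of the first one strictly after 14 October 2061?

October 2061 starts on a Saturday; its first Sunday is the 2nd, so the 2nd Sunday is the 9th — 9 October 2061.
That is not after 14 October 2061, so look at November 2061.
November 2061 starts on a Tuesday; its first Sunday is the 6th, so the 2nd Sunday is the 13th — 13 November 2061.

13 November 2061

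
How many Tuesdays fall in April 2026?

1 April 2026 is a Wednesday; the first Tuesday on or after it is 7 April 2026 (6 days later).
From 7 April 2026 to 30 April 2026 is 30 − 7 = 23 days.
23 ÷ 7 = 3 full weeks with remainder 2, so 3 more Tuesdays after the first → 4.

4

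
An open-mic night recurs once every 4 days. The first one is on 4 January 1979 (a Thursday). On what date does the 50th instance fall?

19 July 1979

The 50th occurrence is 49 intervals after the first: 49 × 4 = 196 days after 4 January 1979.
January has 31 days — 27 days to the end of January leaves 169.
February has 28 days (141 left).
March has 31 days (110 left).
April has 30 days (80 left).
May has 31 days (49 left).
June has 30 days (19 left).
19 days into July → 19 July 1979.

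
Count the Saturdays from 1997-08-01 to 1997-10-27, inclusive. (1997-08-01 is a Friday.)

1997-08-01 is a Friday; the first Saturday on or after it is 1997-08-02 (1 day later).
From 1997-08-02 to 1997-10-27: 29 + 30 + 27 = 86 days (rest of August, September, October).
86 ÷ 7 = 12 full weeks with remainder 2, so 12 more Saturdays after the first → 13.

13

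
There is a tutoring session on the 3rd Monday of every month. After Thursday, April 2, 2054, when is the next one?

April 2054 starts on a Wednesday; its first Monday is the 6th, so the 3rd Monday is the 20th — April 20, 2054.
April 20, 2054 is after April 2, 2054, so that is the next one.

April 20, 2054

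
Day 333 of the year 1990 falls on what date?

Nov 29, 1990

Jan has 31 days (333 − 31 = 302 remain).
Feb has 28 days (302 − 28 = 274 remain).
Mar has 31 days (274 − 31 = 243 remain).
Apr has 30 days (243 − 30 = 213 remain).
May has 31 days (213 − 31 = 182 remain).
Jun has 30 days (182 − 30 = 152 remain).
Jul has 31 days (152 − 31 = 121 remain).
Aug has 31 days (121 − 31 = 90 remain).
Sep has 30 days (90 − 30 = 60 remain).
Oct has 31 days (60 − 31 = 29 remain).
29 into Nov → Nov 29.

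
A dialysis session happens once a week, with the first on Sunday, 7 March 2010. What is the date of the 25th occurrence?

22 August 2010

The 25th occurrence is 24 intervals after the first: 24 × 7 = 168 days after 7 March 2010.
March has 31 days — 24 days to the end of March leaves 144.
April has 30 days (114 left).
May has 31 days (83 left).
June has 30 days (53 left).
July has 31 days (22 left).
22 days into August → 22 August 2010.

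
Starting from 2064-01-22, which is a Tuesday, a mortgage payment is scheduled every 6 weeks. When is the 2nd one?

2064-03-04

The 2nd occurrence is 1 interval after the first: 1 × 42 = 42 days after 2064-01-22.
January has 31 days — 9 days to the end of January leaves 33.
February has 29 days (4 left).
4 days into March → 2064-03-04.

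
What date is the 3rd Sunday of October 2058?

The first Sunday of October 2058 is October 6.
The 3rd Sunday is 2 weeks later: 6 + 14 = 20.

20 October 2058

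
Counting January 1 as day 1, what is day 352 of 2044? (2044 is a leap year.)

Dec 17, 2044

Jan has 31 days (352 − 31 = 321 remain).
Feb has 29 days (321 − 29 = 292 remain).
Mar has 31 days (292 − 31 = 261 remain).
Apr has 30 days (261 − 30 = 231 remain).
May has 31 days (231 − 31 = 200 remain).
Jun has 30 days (200 − 30 = 170 remain).
Jul has 31 days (170 − 31 = 139 remain).
Aug has 31 days (139 − 31 = 108 remain).
Sep has 30 days (108 − 30 = 78 remain).
Oct has 31 days (78 − 31 = 47 remain).
Nov has 30 days (47 − 30 = 17 remain).
17 into Dec → Dec 17.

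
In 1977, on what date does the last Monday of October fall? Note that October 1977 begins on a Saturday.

October 1977 begins on a Saturday, so the first Monday is October 3 (2 days later).
October 1977 has 31 days. Adding weeks: 3, 10, 17, 24, 31 — the last one ≤ 31 is the 31st.

31 October 1977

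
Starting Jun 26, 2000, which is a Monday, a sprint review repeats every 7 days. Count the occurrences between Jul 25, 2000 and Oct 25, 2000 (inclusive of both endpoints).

13

Occurrences land 7·i days after Jun 26, 2000 for i = 0, 1, 2, …
Jul 25, 2000 is 29 days after the start; 29 ÷ 7 = 4 remainder 1; since the remainder is 1, round up to i = 5. First occurrence in the window: #6 on Jul 31, 2000 (5×7 = 35 days in).
Oct 25, 2000 is 121 days after the start; 121 ÷ 7 = 17 remainder 2. Last occurrence in the window: #18 on Oct 23, 2000.
Occurrences #6 through #18: 13 in total.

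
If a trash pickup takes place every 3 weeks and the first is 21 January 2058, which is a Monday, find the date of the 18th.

13 January 2059

The 18th occurrence is 17 intervals after the first: 17 × 21 = 357 days after 21 January 2058.
January has 31 days — 10 days to the end of January leaves 347.
February has 28 days (319 left).
March has 31 days (288 left).
April has 30 days (258 left).
May has 31 days (227 left).
June has 30 days (197 left).
July has 31 days (166 left).
August has 31 days (135 left).
September has 30 days (105 left).
October has 31 days (74 left).
November has 30 days (44 left).
December has 31 days (13 left).
13 days into January → 13 January 2059.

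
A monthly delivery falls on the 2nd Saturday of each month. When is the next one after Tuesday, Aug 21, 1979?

Aug 1979 starts on a Wednesday; its first Saturday is the 4th, so the 2nd Saturday is the 11th — Aug 11, 1979.
That is not after Aug 21, 1979, so look at Sep 1979.
Sep 1979 starts on a Saturday; its first Saturday is the 1st, so the 2nd Saturday is the 8th — Sep 8, 1979.

Sep 8, 1979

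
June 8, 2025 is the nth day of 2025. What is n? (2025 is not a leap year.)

159

Days in months before June: 31 + 28 + 31 + 30 + 31 = 151.
Plus 8 days into June → day 159.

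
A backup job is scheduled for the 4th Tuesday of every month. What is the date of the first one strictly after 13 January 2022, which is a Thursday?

January 2022 starts on a Saturday; its first Tuesday is the 4th, so the 4th Tuesday is the 25th — 25 January 2022.
25 January 2022 is after 13 January 2022, so that is the next one.

25 January 2022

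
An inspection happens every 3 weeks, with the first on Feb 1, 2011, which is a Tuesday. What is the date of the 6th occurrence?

The 6th occurrence is 5 intervals after the first: 5 × 21 = 105 days after Feb 1, 2011.
Feb has 28 days — 27 days to the end of Feb leaves 78.
Mar has 31 days (47 left).
Apr has 30 days (17 left).
17 days into May → May 17, 2011.

May 17, 2011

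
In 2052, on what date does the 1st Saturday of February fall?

February 2052 begins on a Thursday, so the first Saturday is February 3 (2 days later).

3 February 2052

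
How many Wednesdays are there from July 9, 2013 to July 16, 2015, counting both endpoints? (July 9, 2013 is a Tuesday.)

106

July 9, 2013 is a Tuesday; the first Wednesday on or after it is July 10, 2013 (1 day later).
From July 10, 2013 to July 16, 2015: 174 + 365 + 197 = 736 days (rest of 2013, 2014, to July 16, 2015 in 2015).
736 ÷ 7 = 105 full weeks with remainder 1, so 105 more Wednesdays after the first → 106.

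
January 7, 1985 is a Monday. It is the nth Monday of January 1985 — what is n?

1st

Day 7 falls in week ⌈7/7⌉ of the month.
Days 1–7 hold the 1st Monday, 8–14 the 2nd, 15–21 the 3rd, 22–28 the 4th, 29–31 the 5th.
7 is in the range for the 1st.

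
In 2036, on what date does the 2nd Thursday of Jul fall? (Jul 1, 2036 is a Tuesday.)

Jul 10, 2036

Jul 2036 begins on a Tuesday, so the first Thursday is Jul 3 (2 days later).
The 2nd Thursday is 1 weeks later: 3 + 7 = 10.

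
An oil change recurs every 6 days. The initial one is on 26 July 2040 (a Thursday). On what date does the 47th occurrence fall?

28 April 2041

The 47th occurrence is 46 intervals after the first: 46 × 6 = 276 days after 26 July 2040.
July has 31 days — 5 days to the end of July leaves 271.
August has 31 days (240 left).
September has 30 days (210 left).
October has 31 days (179 left).
November has 30 days (149 left).
December has 31 days (118 left).
January has 31 days (87 left).
February has 28 days (59 left).
March has 31 days (28 left).
28 days into April → 28 April 2041.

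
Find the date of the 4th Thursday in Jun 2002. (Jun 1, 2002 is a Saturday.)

Jun 2002 begins on a Saturday, so the first Thursday is Jun 6 (5 days later).
The 4th Thursday is 3 weeks later: 6 + 21 = 27.

Jun 27, 2002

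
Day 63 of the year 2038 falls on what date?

January has 31 days (63 − 31 = 32 remain).
February has 28 days (32 − 28 = 4 remain).
4 into March → March 4.

2038-03-04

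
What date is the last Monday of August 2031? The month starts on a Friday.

25 August 2031

August 2031 begins on a Friday, so the first Monday is August 4 (3 days later).
August 2031 has 31 days. Adding weeks: 4, 11, 18, 25 — the last one ≤ 31 is the 25th.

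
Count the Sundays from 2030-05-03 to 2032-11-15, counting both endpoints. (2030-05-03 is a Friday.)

2030-05-03 is a Friday; the first Sunday on or after it is 2030-05-05 (2 days later).
From 2030-05-05 to 2032-11-15: 240 + 365 + 320 = 925 days (rest of 2030, 2031, to 2032-11-15 in 2032).
925 ÷ 7 = 132 full weeks with remainder 1, so 132 more Sundays after the first → 133.

133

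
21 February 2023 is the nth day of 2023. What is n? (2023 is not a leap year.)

52

Days in months before February: 31 = 31.
Plus 21 days into February → day 52.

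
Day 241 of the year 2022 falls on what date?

January has 31 days (241 − 31 = 210 remain).
February has 28 days (210 − 28 = 182 remain).
March has 31 days (182 − 31 = 151 remain).
April has 30 days (151 − 30 = 121 remain).
May has 31 days (121 − 31 = 90 remain).
June has 30 days (90 − 30 = 60 remain).
July has 31 days (60 − 31 = 29 remain).
29 into August → August 29.

2022-08-29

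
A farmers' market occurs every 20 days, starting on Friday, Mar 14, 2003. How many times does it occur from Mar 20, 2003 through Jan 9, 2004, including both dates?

15

Occurrences land 20·i days after Mar 14, 2003 for i = 0, 1, 2, …
Mar 20, 2003 is 6 days after the start; 6 ÷ 20 = 0 remainder 6; since the remainder is 6, round up to i = 1. First occurrence in the window: #2 on Apr 3, 2003 (1×20 = 20 days in).
Jan 9, 2004 is 301 days after the start; 301 ÷ 20 = 15 remainder 1. Last occurrence in the window: #16 on Jan 8, 2004.
Occurrences #2 through #16: 15 in total.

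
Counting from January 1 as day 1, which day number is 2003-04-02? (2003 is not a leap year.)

Days in months before April: 31 + 28 + 31 = 90.
Plus 2 days into April → day 92.

92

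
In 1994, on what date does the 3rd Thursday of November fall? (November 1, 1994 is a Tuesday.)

17 November 1994

November 1994 begins on a Tuesday, so the first Thursday is November 3 (2 days later).
The 3rd Thursday is 2 weeks later: 3 + 14 = 17.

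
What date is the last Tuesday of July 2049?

27 July 2049

July 2049 begins on a Thursday, so the first Tuesday is July 6 (5 days later).
July 2049 has 31 days. Adding weeks: 6, 13, 20, 27 — the last one ≤ 31 is the 27th.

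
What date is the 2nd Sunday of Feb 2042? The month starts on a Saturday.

Feb 2042 begins on a Saturday, so the first Sunday is Feb 2 (1 day later).
The 2nd Sunday is 1 weeks later: 2 + 7 = 9.

Feb 9, 2042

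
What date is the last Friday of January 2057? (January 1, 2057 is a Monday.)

26 January 2057

January 2057 begins on a Monday, so the first Friday is January 5 (4 days later).
January 2057 has 31 days. Adding weeks: 5, 12, 19, 26 — the last one ≤ 31 is the 26th.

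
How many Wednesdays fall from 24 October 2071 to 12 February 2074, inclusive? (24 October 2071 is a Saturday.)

120

24 October 2071 is a Saturday; the first Wednesday on or after it is 28 October 2071 (4 days later).
From 28 October 2071 to 12 February 2074: 64 + 366 + 365 + 43 = 838 days (rest of 2071, 2072, 2073, to 12 February 2074 in 2074).
838 ÷ 7 = 119 full weeks with remainder 5, so 119 more Wednesdays after the first → 120.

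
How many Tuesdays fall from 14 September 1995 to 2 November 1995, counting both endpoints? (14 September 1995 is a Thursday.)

7

14 September 1995 is a Thursday; the first Tuesday on or after it is 19 September 1995 (5 days later).
From 19 September 1995 to 2 November 1995: 11 + 31 + 2 = 44 days (rest of September, October, November).
44 ÷ 7 = 6 full weeks with remainder 2, so 6 more Tuesdays after the first → 7.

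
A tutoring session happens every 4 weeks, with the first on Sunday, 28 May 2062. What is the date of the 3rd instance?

23 July 2062

The 3rd occurrence is 2 intervals after the first: 2 × 28 = 56 days after 28 May 2062.
May has 31 days — 3 days to the end of May leaves 53.
June has 30 days (23 left).
23 days into July → 23 July 2062.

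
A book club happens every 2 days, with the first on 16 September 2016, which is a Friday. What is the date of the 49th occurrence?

The 49th occurrence is 48 intervals after the first: 48 × 2 = 96 days after 16 September 2016.
September has 30 days — 14 days to the end of September leaves 82.
October has 31 days (51 left).
November has 30 days (21 left).
21 days into December → 21 December 2016.

21 December 2016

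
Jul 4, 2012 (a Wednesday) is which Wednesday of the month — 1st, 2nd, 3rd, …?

Day 4 falls in week ⌈4/7⌉ of the month.
Days 1–7 hold the 1st Wednesday, 8–14 the 2nd, 15–21 the 3rd, 22–28 the 4th, 29–31 the 5th.
4 is in the range for the 1st.

1st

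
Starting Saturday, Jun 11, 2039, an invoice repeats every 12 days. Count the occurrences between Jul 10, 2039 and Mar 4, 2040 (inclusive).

Occurrences land 12·i days after Jun 11, 2039 for i = 0, 1, 2, …
Jul 10, 2039 is 29 days after the start; 29 ÷ 12 = 2 remainder 5; since the remainder is 5, round up to i = 3. First occurrence in the window: #4 on Jul 17, 2039 (3×12 = 36 days in).
Mar 4, 2040 is 267 days after the start; 267 ÷ 12 = 22 remainder 3. Last occurrence in the window: #23 on Mar 1, 2040.
Occurrences #4 through #23: 20 in total.

20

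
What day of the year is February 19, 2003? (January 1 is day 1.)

Days in months before February: 31 = 31.
Plus 19 days into February → day 50.

50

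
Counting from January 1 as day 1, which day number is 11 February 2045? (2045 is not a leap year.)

Days in months before February: 31 = 31.
Plus 11 days into February → day 42.

42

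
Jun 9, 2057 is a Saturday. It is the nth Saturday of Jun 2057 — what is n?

2nd

Day 9 falls in week ⌈9/7⌉ of the month.
Days 1–7 hold the 1st Saturday, 8–14 the 2nd, 15–21 the 3rd, 22–28 the 4th, 29–31 the 5th.
9 is in the range for the 2nd.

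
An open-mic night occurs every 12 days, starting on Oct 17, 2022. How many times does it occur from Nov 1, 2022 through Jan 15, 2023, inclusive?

6

Occurrences land 12·i days after Oct 17, 2022 for i = 0, 1, 2, …
Nov 1, 2022 is 15 days after the start; 15 ÷ 12 = 1 remainder 3; since the remainder is 3, round up to i = 2. First occurrence in the window: #3 on Nov 10, 2022 (2×12 = 24 days in).
Jan 15, 2023 is 90 days after the start; 90 ÷ 12 = 7 remainder 6. Last occurrence in the window: #8 on Jan 9, 2023.
Occurrences #3 through #8: 6 in total.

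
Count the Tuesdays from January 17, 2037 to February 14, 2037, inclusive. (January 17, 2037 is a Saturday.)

January 17, 2037 is a Saturday; the first Tuesday on or after it is January 20, 2037 (3 days later).
From January 20, 2037 to February 14, 2037: 11 + 14 = 25 days (rest of January, February).
25 ÷ 7 = 3 full weeks with remainder 4, so 3 more Tuesdays after the first → 4.

4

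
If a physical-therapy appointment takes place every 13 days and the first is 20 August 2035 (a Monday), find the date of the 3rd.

15 September 2035

The 3rd occurrence is 2 intervals after the first: 2 × 13 = 26 days after 20 August 2035.
August has 31 days — 11 days to the end of August leaves 15.
15 days into September → 15 September 2035.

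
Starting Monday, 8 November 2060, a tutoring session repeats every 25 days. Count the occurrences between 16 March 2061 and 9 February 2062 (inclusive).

Occurrences land 25·i days after 8 November 2060 for i = 0, 1, 2, …
16 March 2061 is 128 days after the start; 128 ÷ 25 = 5 remainder 3; since the remainder is 3, round up to i = 6. First occurrence in the window: #7 on 7 April 2061 (6×25 = 150 days in).
9 February 2062 is 458 days after the start; 458 ÷ 25 = 18 remainder 8. Last occurrence in the window: #19 on 1 February 2062.
Occurrences #7 through #19: 13 in total.

13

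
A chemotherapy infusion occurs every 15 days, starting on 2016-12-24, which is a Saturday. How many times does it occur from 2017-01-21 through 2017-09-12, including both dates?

Occurrences land 15·i days after 2016-12-24 for i = 0, 1, 2, …
2017-01-21 is 28 days after the start; 28 ÷ 15 = 1 remainder 13; since the remainder is 13, round up to i = 2. First occurrence in the window: #3 on 2017-01-23 (2×15 = 30 days in).
2017-09-12 is 262 days after the start; 262 ÷ 15 = 17 remainder 7. Last occurrence in the window: #18 on 2017-09-05.
Occurrences #3 through #18: 16 in total.

16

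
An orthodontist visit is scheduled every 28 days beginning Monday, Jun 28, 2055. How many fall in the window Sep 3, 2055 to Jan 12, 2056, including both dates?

Occurrences land 28·i days after Jun 28, 2055 for i = 0, 1, 2, …
Sep 3, 2055 is 67 days after the start; 67 ÷ 28 = 2 remainder 11; since the remainder is 11, round up to i = 3. First occurrence in the window: #4 on Sep 20, 2055 (3×28 = 84 days in).
Jan 12, 2056 is 198 days after the start; 198 ÷ 28 = 7 remainder 2. Last occurrence in the window: #8 on Jan 10, 2056.
Occurrences #4 through #8: 5 in total.

5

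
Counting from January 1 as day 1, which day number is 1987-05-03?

123

Days in months before May: 31 + 28 + 31 + 30 = 120.
Plus 3 days into May → day 123.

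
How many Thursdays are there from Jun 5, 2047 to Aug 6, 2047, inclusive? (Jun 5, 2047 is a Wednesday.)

Jun 5, 2047 is a Wednesday; the first Thursday on or after it is Jun 6, 2047 (1 day later).
From Jun 6, 2047 to Aug 6, 2047: 24 + 31 + 6 = 61 days (rest of Jun, Jul, Aug).
61 ÷ 7 = 8 full weeks with remainder 5, so 8 more Thursdays after the first → 9.

9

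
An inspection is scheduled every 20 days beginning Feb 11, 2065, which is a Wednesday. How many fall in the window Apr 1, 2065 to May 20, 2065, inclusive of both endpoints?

2

Occurrences land 20·i days after Feb 11, 2065 for i = 0, 1, 2, …
Apr 1, 2065 is 49 days after the start; 49 ÷ 20 = 2 remainder 9; since the remainder is 9, round up to i = 3. First occurrence in the window: #4 on Apr 12, 2065 (3×20 = 60 days in).
May 20, 2065 is 98 days after the start; 98 ÷ 20 = 4 remainder 18. Last occurrence in the window: #5 on May 2, 2065.
Occurrences #4 through #5: 2 in total.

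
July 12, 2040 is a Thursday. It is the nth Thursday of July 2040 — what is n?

Day 12 falls in week ⌈12/7⌉ of the month.
Days 1–7 hold the 1st Thursday, 8–14 the 2nd, 15–21 the 3rd, 22–28 the 4th, 29–31 the 5th.
12 is in the range for the 2nd.

2nd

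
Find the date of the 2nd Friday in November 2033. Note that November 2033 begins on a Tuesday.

November 2033 begins on a Tuesday, so the first Friday is November 4 (3 days later).
The 2nd Friday is 1 weeks later: 4 + 7 = 11.

2033-11-11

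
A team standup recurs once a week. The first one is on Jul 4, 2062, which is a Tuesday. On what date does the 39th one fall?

Mar 27, 2063

The 39th occurrence is 38 intervals after the first: 38 × 7 = 266 days after Jul 4, 2062.
Jul has 31 days — 27 days to the end of Jul leaves 239.
Aug has 31 days (208 left).
Sep has 30 days (178 left).
Oct has 31 days (147 left).
Nov has 30 days (117 left).
Dec has 31 days (86 left).
Jan has 31 days (55 left).
Feb has 28 days (27 left).
27 days into Mar → Mar 27, 2063.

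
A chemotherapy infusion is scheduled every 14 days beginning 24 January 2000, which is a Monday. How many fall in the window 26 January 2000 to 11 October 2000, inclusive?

Occurrences land 14·i days after 24 January 2000 for i = 0, 1, 2, …
26 January 2000 is 2 days after the start; 2 ÷ 14 = 0 remainder 2; since the remainder is 2, round up to i = 1. First occurrence in the window: #2 on 7 February 2000 (1×14 = 14 days in).
11 October 2000 is 261 days after the start; 261 ÷ 14 = 18 remainder 9. Last occurrence in the window: #19 on 2 October 2000.
Occurrences #2 through #19: 18 in total.

18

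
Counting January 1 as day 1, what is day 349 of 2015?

15 December 2015

January has 31 days (349 − 31 = 318 remain).
February has 28 days (318 − 28 = 290 remain).
March has 31 days (290 − 31 = 259 remain).
April has 30 days (259 − 30 = 229 remain).
May has 31 days (229 − 31 = 198 remain).
June has 30 days (198 − 30 = 168 remain).
July has 31 days (168 − 31 = 137 remain).
August has 31 days (137 − 31 = 106 remain).
September has 30 days (106 − 30 = 76 remain).
October has 31 days (76 − 31 = 45 remain).
November has 30 days (45 − 30 = 15 remain).
15 into December → December 15.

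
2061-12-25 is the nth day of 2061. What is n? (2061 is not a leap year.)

359

Days in months before December: 31 + 28 + 31 + 30 + 31 + 30 + 31 + 31 + 30 + 31 + 30 = 334.
Plus 25 days into December → day 359.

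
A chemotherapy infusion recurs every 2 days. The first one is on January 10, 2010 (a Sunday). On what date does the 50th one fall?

April 18, 2010

The 50th occurrence is 49 intervals after the first: 49 × 2 = 98 days after January 10, 2010.
January has 31 days — 21 days to the end of January leaves 77.
February has 28 days (49 left).
March has 31 days (18 left).
18 days into April → April 18, 2010.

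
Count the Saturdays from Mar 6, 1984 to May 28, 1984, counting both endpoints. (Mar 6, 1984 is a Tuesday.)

12

Mar 6, 1984 is a Tuesday; the first Saturday on or after it is Mar 10, 1984 (4 days later).
From Mar 10, 1984 to May 28, 1984: 21 + 30 + 28 = 79 days (rest of Mar, Apr, May).
79 ÷ 7 = 11 full weeks with remainder 2, so 11 more Saturdays after the first → 12.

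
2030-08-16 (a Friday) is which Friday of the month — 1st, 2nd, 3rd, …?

Day 16 falls in week ⌈16/7⌉ of the month.
Days 1–7 hold the 1st Friday, 8–14 the 2nd, 15–21 the 3rd, 22–28 the 4th, 29–31 the 5th.
16 is in the range for the 3rd.

3rd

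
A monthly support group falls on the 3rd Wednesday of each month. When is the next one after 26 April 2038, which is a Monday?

April 2038 starts on a Thursday; its first Wednesday is the 7th, so the 3rd Wednesday is the 21st — 21 April 2038.
That is not after 26 April 2038, so look at May 2038.
May 2038 starts on a Saturday; its first Wednesday is the 5th, so the 3rd Wednesday is the 19th — 19 May 2038.

19 May 2038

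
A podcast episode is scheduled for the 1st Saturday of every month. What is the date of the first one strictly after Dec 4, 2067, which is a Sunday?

Jan 7, 2068

Dec 2067 starts on a Thursday, so its 1st Saturday is Dec 3, 2067 (2 days in).
That is not after Dec 4, 2067, so look at Jan 2068.
Jan 2068 starts on a Sunday, so its 1st Saturday is Jan 7, 2068 (6 days in).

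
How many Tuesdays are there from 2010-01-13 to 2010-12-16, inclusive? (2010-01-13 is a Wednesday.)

2010-01-13 is a Wednesday; the first Tuesday on or after it is 2010-01-19 (6 days later).
From 2010-01-19 to 2010-12-16: 12 + 28 + 31 + 30 + 31 + 30 + 31 + 31 + 30 + 31 + 30 + 16 = 331 days (rest of January, February, March, April, May, June, July, August, September, October, November, December).
331 ÷ 7 = 47 full weeks with remainder 2, so 47 more Tuesdays after the first → 48.

48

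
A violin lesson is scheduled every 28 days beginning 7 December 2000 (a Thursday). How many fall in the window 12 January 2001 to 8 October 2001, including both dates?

Occurrences land 28·i days after 7 December 2000 for i = 0, 1, 2, …
12 January 2001 is 36 days after the start; 36 ÷ 28 = 1 remainder 8; since the remainder is 8, round up to i = 2. First occurrence in the window: #3 on 1 February 2001 (2×28 = 56 days in).
8 October 2001 is 305 days after the start; 305 ÷ 28 = 10 remainder 25. Last occurrence in the window: #11 on 13 September 2001.
Occurrences #3 through #11: 9 in total.

9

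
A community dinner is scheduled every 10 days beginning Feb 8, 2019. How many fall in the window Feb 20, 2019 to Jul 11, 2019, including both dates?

14

Occurrences land 10·i days after Feb 8, 2019 for i = 0, 1, 2, …
Feb 20, 2019 is 12 days after the start; 12 ÷ 10 = 1 remainder 2; since the remainder is 2, round up to i = 2. First occurrence in the window: #3 on Feb 28, 2019 (2×10 = 20 days in).
Jul 11, 2019 is 153 days after the start; 153 ÷ 10 = 15 remainder 3. Last occurrence in the window: #16 on Jul 8, 2019.
Occurrences #3 through #16: 14 in total.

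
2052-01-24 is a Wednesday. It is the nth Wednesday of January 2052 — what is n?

4th

Day 24 falls in week ⌈24/7⌉ of the month.
Days 1–7 hold the 1st Wednesday, 8–14 the 2nd, 15–21 the 3rd, 22–28 the 4th, 29–31 the 5th.
24 is in the range for the 4th.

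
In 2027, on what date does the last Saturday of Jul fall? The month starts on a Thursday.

Jul 31, 2027

Jul 2027 begins on a Thursday, so the first Saturday is Jul 3 (2 days later).
Jul 2027 has 31 days. Adding weeks: 3, 10, 17, 24, 31 — the last one ≤ 31 is the 31st.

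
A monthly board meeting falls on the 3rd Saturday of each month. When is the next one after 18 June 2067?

16 July 2067

June 2067 starts on a Wednesday; its first Saturday is the 4th, so the 3rd Saturday is the 18th — 18 June 2067.
That is not after 18 June 2067, so look at July 2067.
July 2067 starts on a Friday; its first Saturday is the 2nd, so the 3rd Saturday is the 16th — 16 July 2067.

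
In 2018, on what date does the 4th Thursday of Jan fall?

Jan 25, 2018

Jan 2018 begins on a Monday, so the first Thursday is Jan 4 (3 days later).
The 4th Thursday is 3 weeks later: 4 + 21 = 25.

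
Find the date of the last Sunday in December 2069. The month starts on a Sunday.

December 2069 begins on a Sunday, so the first Sunday is December 1.
December 2069 has 31 days. Adding weeks: 1, 8, 15, 22, 29 — the last one ≤ 31 is the 29th.

2069-12-29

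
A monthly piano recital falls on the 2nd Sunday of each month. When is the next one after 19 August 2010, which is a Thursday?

August 2010 starts on a Sunday; its first Sunday is the 1st, so the 2nd Sunday is the 8th — 8 August 2010.
That is not after 19 August 2010, so look at September 2010.
September 2010 starts on a Wednesday; its first Sunday is the 5th, so the 2nd Sunday is the 12th — 12 September 2010.

12 September 2010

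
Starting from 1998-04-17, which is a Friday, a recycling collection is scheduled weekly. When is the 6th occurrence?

1998-05-22

The 6th occurrence is 5 intervals after the first: 5 × 7 = 35 days after 1998-04-17.
April has 30 days — 13 days to the end of April leaves 22.
22 days into May → 1998-05-22.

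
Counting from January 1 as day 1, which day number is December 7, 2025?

341

Days in months before December: 31 + 28 + 31 + 30 + 31 + 30 + 31 + 31 + 30 + 31 + 30 = 334.
Plus 7 days into December → day 341.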